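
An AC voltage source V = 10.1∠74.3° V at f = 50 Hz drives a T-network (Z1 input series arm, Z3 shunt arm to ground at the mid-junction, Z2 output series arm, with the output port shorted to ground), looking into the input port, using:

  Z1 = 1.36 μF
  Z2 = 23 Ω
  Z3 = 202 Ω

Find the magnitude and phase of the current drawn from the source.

Step 1 — Angular frequency: ω = 2π·f = 2π·50 = 314.2 rad/s.
Step 2 — Component impedances:
  Z1: Z = 1/(jωC) = -j/(ω·C) = 0 - j2341 Ω
  Z2: Z = R = 23 Ω
  Z3: Z = R = 202 Ω
Step 3 — With the output port shorted to ground, the output series arm Z2 runs from the junction to ground; the shunt arm Z3 also runs from the junction to ground. They appear in parallel: Z3 || Z2 = 20.65 Ω.
Step 4 — Series with input arm Z1: Z_in = Z1 + (Z3 || Z2) = 20.65 - j2341 Ω = 2341∠-89.5° Ω.
Step 5 — Source phasor: V = 10.1∠74.3° V = 2.733 + j9.723 V.
Step 6 — Ohm's law: I = V / Z_total = (2.733 + j9.723) / (20.65 - j2341) = -0.004144 + j0.001204 A.
Step 7 — Convert to polar: |I| = 0.004315 A, ∠I = 163.8°.

I = 0.004315∠163.8° A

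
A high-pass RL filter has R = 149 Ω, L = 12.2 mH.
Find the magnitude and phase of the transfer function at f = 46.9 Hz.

Step 1 — Angular frequency: ω = 2π·46.9 = 294.7 rad/s.
Step 2 — Transfer function: H(jω) = jωL/(R + jωL).
Step 3 — Numerator jωL = j·3.595; denominator R + jωL = 149 + j3.595.
Step 4 — H = 0.0005818 + j0.02411.
Step 5 — Magnitude: |H| = 0.02412 (-32.4 dB); phase: φ = 88.6°.

|H| = 0.02412 (-32.4 dB), φ = 88.6°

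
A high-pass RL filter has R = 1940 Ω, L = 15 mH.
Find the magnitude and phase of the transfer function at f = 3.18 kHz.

Step 1 — Angular frequency: ω = 2π·3180 = 1.998e+04 rad/s.
Step 2 — Transfer function: H(jω) = jωL/(R + jωL).
Step 3 — Numerator jωL = j·299.7; denominator R + jωL = 1940 + j299.7.
Step 4 — H = 0.02331 + j0.1509.
Step 5 — Magnitude: |H| = 0.1527 (-16.3 dB); phase: φ = 81.2°.

|H| = 0.1527 (-16.3 dB), φ = 81.2°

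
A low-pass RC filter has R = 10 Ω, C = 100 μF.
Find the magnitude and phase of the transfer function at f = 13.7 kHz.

Step 1 — Angular frequency: ω = 2π·1.37e+04 = 8.608e+04 rad/s.
Step 2 — Transfer function: H(jω) = 1/(1 + jωRC).
Step 3 — Denominator: 1 + jωRC = 1 + j·8.608e+04·10·0.0001 = 1 + j86.08.
Step 4 — H = 0.0001349 - j0.01162.
Step 5 — Magnitude: |H| = 0.01162 (-38.7 dB); phase: φ = -89.3°.

|H| = 0.01162 (-38.7 dB), φ = -89.3°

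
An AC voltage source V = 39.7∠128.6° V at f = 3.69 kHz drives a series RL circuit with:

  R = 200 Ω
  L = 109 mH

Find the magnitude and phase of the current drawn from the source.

Step 1 — Angular frequency: ω = 2π·f = 2π·3690 = 2.318e+04 rad/s.
Step 2 — Component impedances:
  R: Z = R = 200 Ω
  L: Z = jωL = j·2.318e+04·0.109 = 0 + j2527 Ω
Step 3 — Series combination: Z_total = R + L = 200 + j2527 Ω = 2535∠85.5° Ω.
Step 4 — Source phasor: V = 39.7∠128.6° V = -24.77 + j31.03 V.
Step 5 — Ohm's law: I = V / Z_total = (-24.77 + j31.03) / (200 + j2527) = 0.01143 + j0.01071 A.
Step 6 — Convert to polar: |I| = 0.01566 A, ∠I = 43.1°.

I = 0.01566∠43.1° A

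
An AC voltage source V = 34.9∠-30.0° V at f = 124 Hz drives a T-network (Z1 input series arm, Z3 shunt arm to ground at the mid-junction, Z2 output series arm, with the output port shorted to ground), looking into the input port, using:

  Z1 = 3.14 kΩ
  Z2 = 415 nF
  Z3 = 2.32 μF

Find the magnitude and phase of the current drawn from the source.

Step 1 — Angular frequency: ω = 2π·f = 2π·124 = 779.1 rad/s.
Step 2 — Component impedances:
  Z1: Z = R = 3140 Ω
  Z2: Z = 1/(jωC) = -j/(ω·C) = 0 - j3093 Ω
  Z3: Z = 1/(jωC) = -j/(ω·C) = 0 - j553.2 Ω
Step 3 — With the output port shorted to ground, the output series arm Z2 runs from the junction to ground; the shunt arm Z3 also runs from the junction to ground. They appear in parallel: Z3 || Z2 = 0 - j469.3 Ω.
Step 4 — Series with input arm Z1: Z_in = Z1 + (Z3 || Z2) = 3140 - j469.3 Ω = 3175∠-8.5° Ω.
Step 5 — Source phasor: V = 34.9∠-30.0° V = 30.22 - j17.45 V.
Step 6 — Ohm's law: I = V / Z_total = (30.22 - j17.45) / (3140 - j469.3) = 0.01023 - j0.004029 A.
Step 7 — Convert to polar: |I| = 0.01099 A, ∠I = -21.5°.

I = 0.01099∠-21.5° A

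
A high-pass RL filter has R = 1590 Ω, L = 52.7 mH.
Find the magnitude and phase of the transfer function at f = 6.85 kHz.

Step 1 — Angular frequency: ω = 2π·6850 = 4.304e+04 rad/s.
Step 2 — Transfer function: H(jω) = jωL/(R + jωL).
Step 3 — Numerator jωL = j·2268; denominator R + jωL = 1590 + j2268.
Step 4 — H = 0.6705 + j0.47.
Step 5 — Magnitude: |H| = 0.8188 (-1.7 dB); phase: φ = 35.0°.

|H| = 0.8188 (-1.7 dB), φ = 35.0°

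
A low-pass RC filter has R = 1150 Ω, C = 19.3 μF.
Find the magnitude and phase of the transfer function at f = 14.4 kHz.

Step 1 — Angular frequency: ω = 2π·1.44e+04 = 9.048e+04 rad/s.
Step 2 — Transfer function: H(jω) = 1/(1 + jωRC).
Step 3 — Denominator: 1 + jωRC = 1 + j·9.048e+04·1150·1.93e-05 = 1 + j2008.
Step 4 — H = 2.48e-07 - j0.000498.
Step 5 — Magnitude: |H| = 0.000498 (-66.1 dB); phase: φ = -90.0°.

|H| = 0.000498 (-66.1 dB), φ = -90.0°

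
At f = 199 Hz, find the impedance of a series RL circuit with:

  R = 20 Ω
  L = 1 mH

Step 1 — Angular frequency: ω = 2π·f = 2π·199 = 1250 rad/s.
Step 2 — Component impedances:
  R: Z = R = 20 Ω
  L: Z = jωL = j·1250·0.001 = 0 + j1.25 Ω
Step 3 — Series combination: Z_total = R + L = 20 + j1.25 Ω = 20.04∠3.6° Ω.

Z = 20 + j1.25 Ω = 20.04∠3.6° Ω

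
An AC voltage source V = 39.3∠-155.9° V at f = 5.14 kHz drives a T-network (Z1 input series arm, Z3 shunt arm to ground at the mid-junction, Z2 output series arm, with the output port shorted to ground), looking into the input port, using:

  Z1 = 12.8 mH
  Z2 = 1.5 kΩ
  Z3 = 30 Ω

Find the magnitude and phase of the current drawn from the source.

Step 1 — Angular frequency: ω = 2π·f = 2π·5140 = 3.23e+04 rad/s.
Step 2 — Component impedances:
  Z1: Z = jωL = j·3.23e+04·0.0128 = 0 + j413.4 Ω
  Z2: Z = R = 1500 Ω
  Z3: Z = R = 30 Ω
Step 3 — With the output port shorted to ground, the output series arm Z2 runs from the junction to ground; the shunt arm Z3 also runs from the junction to ground. They appear in parallel: Z3 || Z2 = 29.41 Ω.
Step 4 — Series with input arm Z1: Z_in = Z1 + (Z3 || Z2) = 29.41 + j413.4 Ω = 414.4∠85.9° Ω.
Step 5 — Source phasor: V = 39.3∠-155.9° V = -35.87 - j16.05 V.
Step 6 — Ohm's law: I = V / Z_total = (-35.87 - j16.05) / (29.41 + j413.4) = -0.04477 + j0.0836 A.
Step 7 — Convert to polar: |I| = 0.09483 A, ∠I = 118.2°.

I = 0.09483∠118.2° A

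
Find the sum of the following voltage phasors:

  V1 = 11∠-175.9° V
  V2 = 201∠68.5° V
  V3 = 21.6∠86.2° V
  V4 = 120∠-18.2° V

Step 1 — Convert each phasor to rectangular form:
  V1 = 11·(cos(-175.9°) + j·sin(-175.9°)) = -10.97 - j0.7865 V
  V2 = 201·(cos(68.5°) + j·sin(68.5°)) = 73.67 + j187 V
  V3 = 21.6·(cos(86.2°) + j·sin(86.2°)) = 1.432 + j21.55 V
  V4 = 120·(cos(-18.2°) + j·sin(-18.2°)) = 114 - j37.48 V
Step 2 — Sum components: V_total = 178.1 + j170.3 V.
Step 3 — Convert to polar: |V_total| = 246.4 V, ∠V_total = 43.7°.

V_total = 246.4∠43.7° V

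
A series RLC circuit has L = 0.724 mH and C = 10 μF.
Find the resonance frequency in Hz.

Step 1 — Resonance condition Im(Z)=0 gives ω₀ = 1/√(LC).
Step 2 — ω₀ = 1/√(0.000724·1e-05) = 1.175e+04 rad/s.
Step 3 — f₀ = ω₀/(2π) = 1870 Hz.

f₀ = 1870 Hz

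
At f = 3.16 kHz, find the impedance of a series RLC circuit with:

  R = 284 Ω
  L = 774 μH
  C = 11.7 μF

Step 1 — Angular frequency: ω = 2π·f = 2π·3160 = 1.985e+04 rad/s.
Step 2 — Component impedances:
  R: Z = R = 284 Ω
  L: Z = jωL = j·1.985e+04·0.000774 = 0 + j15.37 Ω
  C: Z = 1/(jωC) = -j/(ω·C) = 0 - j4.305 Ω
Step 3 — Series combination: Z_total = R + L + C = 284 + j11.06 Ω = 284.2∠2.2° Ω.

Z = 284 + j11.06 Ω = 284.2∠2.2° Ω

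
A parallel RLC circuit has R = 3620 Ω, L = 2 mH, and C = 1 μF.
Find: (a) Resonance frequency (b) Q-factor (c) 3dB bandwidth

Step 1 — Resonance: ω₀ = 1/√(LC) = 1/√(0.002·1e-06) = 2.236e+04 rad/s.
Step 2 — f₀ = ω₀/(2π) = 3559 Hz.
Step 3 — Parallel Q: Q = R/(ω₀L) = 3620/(2.236e+04·0.002) = 80.95.
Step 4 — Bandwidth: Δω = ω₀/Q = 276.2 rad/s; BW = Δω/(2π) = 43.97 Hz.

(a) f₀ = 3559 Hz  (b) Q = 80.95  (c) BW = 43.97 Hz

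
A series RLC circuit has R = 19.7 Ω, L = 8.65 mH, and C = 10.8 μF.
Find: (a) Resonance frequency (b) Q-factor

Step 1 — Resonance condition Im(Z)=0 gives ω₀ = 1/√(LC).
Step 2 — ω₀ = 1/√(0.00865·1.08e-05) = 3272 rad/s.
Step 3 — f₀ = ω₀/(2π) = 520.7 Hz.
Step 4 — Series Q: Q = ω₀L/R = 3272·0.00865/19.7 = 1.437.

(a) f₀ = 520.7 Hz  (b) Q = 1.437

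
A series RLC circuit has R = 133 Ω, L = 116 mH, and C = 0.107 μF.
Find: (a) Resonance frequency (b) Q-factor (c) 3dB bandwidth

Step 1 — Resonance: ω₀ = 1/√(LC) = 1/√(0.116·1.07e-07) = 8976 rad/s.
Step 2 — f₀ = ω₀/(2π) = 1429 Hz.
Step 3 — Series Q: Q = ω₀L/R = 8976·0.116/133 = 7.829.
Step 4 — Bandwidth: Δω = ω₀/Q = 1147 rad/s; BW = Δω/(2π) = 182.5 Hz.

(a) f₀ = 1429 Hz  (b) Q = 7.829  (c) BW = 182.5 Hz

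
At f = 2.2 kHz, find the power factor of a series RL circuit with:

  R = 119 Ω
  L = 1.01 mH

Step 1 — Angular frequency: ω = 2π·f = 2π·2200 = 1.382e+04 rad/s.
Step 2 — Component impedances:
  R: Z = R = 119 Ω
  L: Z = jωL = j·1.382e+04·0.00101 = 0 + j13.96 Ω
Step 3 — Series combination: Z_total = R + L = 119 + j13.96 Ω = 119.8∠6.7° Ω.
Step 4 — Power factor: PF = cos(φ) = Re(Z)/|Z| = 119/119.82 = 0.9932.
Step 5 — Type: Im(Z) = 13.96 ⇒ lagging (phase φ = 6.7°).

PF = 0.9932 (lagging, φ = 6.7°)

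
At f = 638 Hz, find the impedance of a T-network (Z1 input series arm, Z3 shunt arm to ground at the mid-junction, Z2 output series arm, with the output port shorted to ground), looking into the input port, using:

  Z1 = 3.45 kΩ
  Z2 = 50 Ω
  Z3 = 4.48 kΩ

Step 1 — Angular frequency: ω = 2π·f = 2π·638 = 4009 rad/s.
Step 2 — Component impedances:
  Z1: Z = R = 3450 Ω
  Z2: Z = R = 50 Ω
  Z3: Z = R = 4480 Ω
Step 3 — With the output port shorted to ground, the output series arm Z2 runs from the junction to ground; the shunt arm Z3 also runs from the junction to ground. They appear in parallel: Z3 || Z2 = 49.45 Ω.
Step 4 — Series with input arm Z1: Z_in = Z1 + (Z3 || Z2) = 3499 Ω = 3499∠0.0° Ω.

Z = 3499 Ω = 3499∠0.0° Ω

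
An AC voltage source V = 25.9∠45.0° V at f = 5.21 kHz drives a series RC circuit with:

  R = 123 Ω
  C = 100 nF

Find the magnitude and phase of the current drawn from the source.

Step 1 — Angular frequency: ω = 2π·f = 2π·5210 = 3.274e+04 rad/s.
Step 2 — Component impedances:
  R: Z = R = 123 Ω
  C: Z = 1/(jωC) = -j/(ω·C) = 0 - j305.5 Ω
Step 3 — Series combination: Z_total = R + C = 123 - j305.5 Ω = 329.3∠-68.1° Ω.
Step 4 — Source phasor: V = 25.9∠45.0° V = 18.31 + j18.31 V.
Step 5 — Ohm's law: I = V / Z_total = (18.31 + j18.31) / (123 - j305.5) = -0.03082 + j0.07236 A.
Step 6 — Convert to polar: |I| = 0.07865 A, ∠I = 113.1°.

I = 0.07865∠113.1° A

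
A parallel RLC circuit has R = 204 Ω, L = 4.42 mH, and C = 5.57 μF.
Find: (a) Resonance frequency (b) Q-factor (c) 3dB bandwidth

Step 1 — Resonance: ω₀ = 1/√(LC) = 1/√(0.00442·5.57e-06) = 6373 rad/s.
Step 2 — f₀ = ω₀/(2π) = 1014 Hz.
Step 3 — Parallel Q: Q = R/(ω₀L) = 204/(6373·0.00442) = 7.242.
Step 4 — Bandwidth: Δω = ω₀/Q = 880.1 rad/s; BW = Δω/(2π) = 140.1 Hz.

(a) f₀ = 1014 Hz  (b) Q = 7.242  (c) BW = 140.1 Hz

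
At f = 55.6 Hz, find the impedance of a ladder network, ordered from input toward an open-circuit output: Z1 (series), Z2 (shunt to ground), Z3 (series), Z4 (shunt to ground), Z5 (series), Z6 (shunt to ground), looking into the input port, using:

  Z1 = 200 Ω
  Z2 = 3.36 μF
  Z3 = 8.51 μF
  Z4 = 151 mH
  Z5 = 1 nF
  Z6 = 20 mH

Step 1 — Angular frequency: ω = 2π·f = 2π·55.6 = 349.3 rad/s.
Step 2 — Component impedances:
  Z1: Z = R = 200 Ω
  Z2: Z = 1/(jωC) = -j/(ω·C) = 0 - j851.9 Ω
  Z3: Z = 1/(jωC) = -j/(ω·C) = 0 - j336.4 Ω
  Z4: Z = jωL = j·349.3·0.151 = 0 + j52.75 Ω
  Z5: Z = 1/(jωC) = -j/(ω·C) = 0 - j2.862e+06 Ω
  Z6: Z = jωL = j·349.3·0.02 = 0 + j6.987 Ω
Step 3 — Ladder network (open output): work backward from the far end, alternating series and parallel combinations. Z_in = 200 - j212.8 Ω = 292∠-46.8° Ω.

Z = 200 - j212.8 Ω = 292∠-46.8° Ω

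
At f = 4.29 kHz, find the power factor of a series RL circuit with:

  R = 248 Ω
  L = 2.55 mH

Step 1 — Angular frequency: ω = 2π·f = 2π·4290 = 2.695e+04 rad/s.
Step 2 — Component impedances:
  R: Z = R = 248 Ω
  L: Z = jωL = j·2.695e+04·0.00255 = 0 + j68.73 Ω
Step 3 — Series combination: Z_total = R + L = 248 + j68.73 Ω = 257.3∠15.5° Ω.
Step 4 — Power factor: PF = cos(φ) = Re(Z)/|Z| = 248/257.35 = 0.9637.
Step 5 — Type: Im(Z) = 68.73 ⇒ lagging (phase φ = 15.5°).

PF = 0.9637 (lagging, φ = 15.5°)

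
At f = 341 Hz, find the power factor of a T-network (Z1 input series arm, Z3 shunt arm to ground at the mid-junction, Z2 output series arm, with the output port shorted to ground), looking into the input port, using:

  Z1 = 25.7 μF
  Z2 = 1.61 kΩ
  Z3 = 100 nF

Step 1 — Angular frequency: ω = 2π·f = 2π·341 = 2143 rad/s.
Step 2 — Component impedances:
  Z1: Z = 1/(jωC) = -j/(ω·C) = 0 - j18.16 Ω
  Z2: Z = R = 1610 Ω
  Z3: Z = 1/(jωC) = -j/(ω·C) = 0 - j4667 Ω
Step 3 — With the output port shorted to ground, the output series arm Z2 runs from the junction to ground; the shunt arm Z3 also runs from the junction to ground. They appear in parallel: Z3 || Z2 = 1439 - j496.3 Ω.
Step 4 — Series with input arm Z1: Z_in = Z1 + (Z3 || Z2) = 1439 - j514.5 Ω = 1528∠-19.7° Ω.
Step 5 — Power factor: PF = cos(φ) = Re(Z)/|Z| = 1438.8/1528 = 0.9416.
Step 6 — Type: Im(Z) = -514.5 ⇒ leading (phase φ = -19.7°).

PF = 0.9416 (leading, φ = -19.7°)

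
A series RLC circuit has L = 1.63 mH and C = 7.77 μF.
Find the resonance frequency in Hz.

Step 1 — Resonance condition Im(Z)=0 gives ω₀ = 1/√(LC).
Step 2 — ω₀ = 1/√(0.00163·7.77e-06) = 8886 rad/s.
Step 3 — f₀ = ω₀/(2π) = 1414 Hz.

f₀ = 1414 Hz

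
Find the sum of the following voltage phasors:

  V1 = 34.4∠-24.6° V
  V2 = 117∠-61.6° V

Step 1 — Convert each phasor to rectangular form:
  V1 = 34.4·(cos(-24.6°) + j·sin(-24.6°)) = 31.28 - j14.32 V
  V2 = 117·(cos(-61.6°) + j·sin(-61.6°)) = 55.65 - j102.9 V
Step 2 — Sum components: V_total = 86.93 - j117.2 V.
Step 3 — Convert to polar: |V_total| = 145.9 V, ∠V_total = -53.4°.

V_total = 145.9∠-53.4° V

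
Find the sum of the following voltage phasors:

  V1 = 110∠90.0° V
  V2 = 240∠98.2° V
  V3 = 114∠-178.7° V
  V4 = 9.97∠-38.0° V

Step 1 — Convert each phasor to rectangular form:
  V1 = 110·(cos(90.0°) + j·sin(90.0°)) = 0 + j110 V
  V2 = 240·(cos(98.2°) + j·sin(98.2°)) = -34.23 + j237.5 V
  V3 = 114·(cos(-178.7°) + j·sin(-178.7°)) = -114 - j2.586 V
  V4 = 9.97·(cos(-38.0°) + j·sin(-38.0°)) = 7.856 - j6.138 V
Step 2 — Sum components: V_total = -140.3 + j338.8 V.
Step 3 — Convert to polar: |V_total| = 366.7 V, ∠V_total = 112.5°.

V_total = 366.7∠112.5° V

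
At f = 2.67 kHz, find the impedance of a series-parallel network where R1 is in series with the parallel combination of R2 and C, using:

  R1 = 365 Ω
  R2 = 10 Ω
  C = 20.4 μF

Step 1 — Angular frequency: ω = 2π·f = 2π·2670 = 1.678e+04 rad/s.
Step 2 — Component impedances:
  R1: Z = R = 365 Ω
  R2: Z = R = 10 Ω
  C: Z = 1/(jωC) = -j/(ω·C) = 0 - j2.922 Ω
Step 3 — Parallel branch: R2 || C = 1/(1/R2 + 1/C) = 0.7866 - j2.692 Ω.
Step 4 — Series with R1: Z_total = R1 + (R2 || C) = 365.8 - j2.692 Ω = 365.8∠-0.4° Ω.

Z = 365.8 - j2.692 Ω = 365.8∠-0.4° Ω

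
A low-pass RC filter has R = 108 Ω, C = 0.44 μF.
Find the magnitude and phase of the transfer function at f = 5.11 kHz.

Step 1 — Angular frequency: ω = 2π·5110 = 3.211e+04 rad/s.
Step 2 — Transfer function: H(jω) = 1/(1 + jωRC).
Step 3 — Denominator: 1 + jωRC = 1 + j·3.211e+04·108·4.4e-07 = 1 + j1.526.
Step 4 — H = 0.3005 - j0.4585.
Step 5 — Magnitude: |H| = 0.5482 (-5.2 dB); phase: φ = -56.8°.

|H| = 0.5482 (-5.2 dB), φ = -56.8°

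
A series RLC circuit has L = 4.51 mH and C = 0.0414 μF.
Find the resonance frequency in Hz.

Step 1 — Resonance condition Im(Z)=0 gives ω₀ = 1/√(LC).
Step 2 — ω₀ = 1/√(0.00451·4.14e-08) = 7.318e+04 rad/s.
Step 3 — f₀ = ω₀/(2π) = 1.165e+04 Hz.

f₀ = 1.165e+04 Hz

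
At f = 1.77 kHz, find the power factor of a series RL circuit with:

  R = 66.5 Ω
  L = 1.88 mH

Step 1 — Angular frequency: ω = 2π·f = 2π·1770 = 1.112e+04 rad/s.
Step 2 — Component impedances:
  R: Z = R = 66.5 Ω
  L: Z = jωL = j·1.112e+04·0.00188 = 0 + j20.91 Ω
Step 3 — Series combination: Z_total = R + L = 66.5 + j20.91 Ω = 69.71∠17.5° Ω.
Step 4 — Power factor: PF = cos(φ) = Re(Z)/|Z| = 66.5/69.71 = 0.954.
Step 5 — Type: Im(Z) = 20.91 ⇒ lagging (phase φ = 17.5°).

PF = 0.954 (lagging, φ = 17.5°)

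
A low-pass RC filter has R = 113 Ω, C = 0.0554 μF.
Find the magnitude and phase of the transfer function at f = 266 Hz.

Step 1 — Angular frequency: ω = 2π·266 = 1671 rad/s.
Step 2 — Transfer function: H(jω) = 1/(1 + jωRC).
Step 3 — Denominator: 1 + jωRC = 1 + j·1671·113·5.54e-08 = 1 + j0.01046.
Step 4 — H = 0.9999 - j0.01046.
Step 5 — Magnitude: |H| = 0.9999 (-0.0 dB); phase: φ = -0.6°.

|H| = 0.9999 (-0.0 dB), φ = -0.6°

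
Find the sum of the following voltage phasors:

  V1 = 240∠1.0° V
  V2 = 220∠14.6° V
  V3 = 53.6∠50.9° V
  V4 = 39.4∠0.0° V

Step 1 — Convert each phasor to rectangular form:
  V1 = 240·(cos(1.0°) + j·sin(1.0°)) = 240 + j4.189 V
  V2 = 220·(cos(14.6°) + j·sin(14.6°)) = 212.9 + j55.46 V
  V3 = 53.6·(cos(50.9°) + j·sin(50.9°)) = 33.8 + j41.6 V
  V4 = 39.4·(cos(0.0°) + j·sin(0.0°)) = 39.4 V
Step 2 — Sum components: V_total = 526.1 + j101.2 V.
Step 3 — Convert to polar: |V_total| = 535.7 V, ∠V_total = 10.9°.

V_total = 535.7∠10.9° V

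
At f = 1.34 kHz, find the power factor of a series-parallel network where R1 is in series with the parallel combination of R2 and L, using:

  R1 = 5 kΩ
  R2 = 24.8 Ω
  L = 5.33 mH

Step 1 — Angular frequency: ω = 2π·f = 2π·1340 = 8419 rad/s.
Step 2 — Component impedances:
  R1: Z = R = 5000 Ω
  R2: Z = R = 24.8 Ω
  L: Z = jωL = j·8419·0.00533 = 0 + j44.88 Ω
Step 3 — Parallel branch: R2 || L = 1/(1/R2 + 1/L) = 19 + j10.5 Ω.
Step 4 — Series with R1: Z_total = R1 + (R2 || L) = 5019 + j10.5 Ω = 5019∠0.1° Ω.
Step 5 — Power factor: PF = cos(φ) = Re(Z)/|Z| = 5019/5019 = 1.
Step 6 — Type: Im(Z) = 10.5 ⇒ lagging (phase φ = 0.1°).

PF = 1 (lagging, φ = 0.1°)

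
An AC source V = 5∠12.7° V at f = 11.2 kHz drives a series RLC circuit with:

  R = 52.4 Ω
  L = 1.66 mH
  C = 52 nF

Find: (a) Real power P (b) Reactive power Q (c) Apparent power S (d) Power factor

Step 1 — Angular frequency: ω = 2π·f = 2π·1.12e+04 = 7.037e+04 rad/s.
Step 2 — Component impedances:
  R: Z = R = 52.4 Ω
  L: Z = jωL = j·7.037e+04·0.00166 = 0 + j116.8 Ω
  C: Z = 1/(jωC) = -j/(ω·C) = 0 - j273.3 Ω
Step 3 — Series combination: Z_total = R + L + C = 52.4 - j156.5 Ω = 165∠-71.5° Ω.
Step 4 — Source phasor: V = 5∠12.7° V = 4.878 + j1.099 V.
Step 5 — Current: I = V / Z = 0.003071 + j0.03015 A = 0.0303∠84.2° A.
Step 6 — Complex power: S = V·I* = 0.04812 - j0.1437 VA.
Step 7 — Real power: P = Re(S) = 0.04812 W.
Step 8 — Reactive power: Q = Im(S) = -0.1437 VAR.
Step 9 — Apparent power: |S| = 0.1515 VA.
Step 10 — Power factor: PF = P/|S| = 0.3176 (leading).

(a) P = 0.04812 W  (b) Q = -0.1437 VAR  (c) S = 0.1515 VA  (d) PF = 0.3176 (leading)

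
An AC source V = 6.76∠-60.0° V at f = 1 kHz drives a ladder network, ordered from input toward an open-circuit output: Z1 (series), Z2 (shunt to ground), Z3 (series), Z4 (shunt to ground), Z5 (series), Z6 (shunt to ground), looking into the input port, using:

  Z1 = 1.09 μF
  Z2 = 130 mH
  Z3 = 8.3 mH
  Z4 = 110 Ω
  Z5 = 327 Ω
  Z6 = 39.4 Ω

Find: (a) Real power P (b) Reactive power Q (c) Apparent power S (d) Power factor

Step 1 — Angular frequency: ω = 2π·f = 2π·1000 = 6283 rad/s.
Step 2 — Component impedances:
  Z1: Z = 1/(jωC) = -j/(ω·C) = 0 - j146 Ω
  Z2: Z = jωL = j·6283·0.13 = 0 + j816.8 Ω
  Z3: Z = jωL = j·6283·0.0083 = 0 + j52.15 Ω
  Z4: Z = R = 110 Ω
  Z5: Z = R = 327 Ω
  Z6: Z = R = 39.4 Ω
Step 3 — Ladder network (open output): work backward from the far end, alternating series and parallel combinations. Z_in = 74.05 - j89.78 Ω = 116.4∠-50.5° Ω.
Step 4 — Source phasor: V = 6.76∠-60.0° V = 3.38 - j5.854 V.
Step 5 — Current: I = V / Z = 0.05729 - j0.009601 A = 0.05809∠-9.5° A.
Step 6 — Complex power: S = V·I* = 0.2498 - j0.3029 VA.
Step 7 — Real power: P = Re(S) = 0.2498 W.
Step 8 — Reactive power: Q = Im(S) = -0.3029 VAR.
Step 9 — Apparent power: |S| = 0.3927 VA.
Step 10 — Power factor: PF = P/|S| = 0.6363 (leading).

(a) P = 0.2498 W  (b) Q = -0.3029 VAR  (c) S = 0.3927 VA  (d) PF = 0.6363 (leading)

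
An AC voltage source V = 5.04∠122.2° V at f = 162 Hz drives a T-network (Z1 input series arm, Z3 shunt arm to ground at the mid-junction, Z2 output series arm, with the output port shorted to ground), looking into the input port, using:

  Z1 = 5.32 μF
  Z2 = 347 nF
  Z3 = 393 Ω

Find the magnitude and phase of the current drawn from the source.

Step 1 — Angular frequency: ω = 2π·f = 2π·162 = 1018 rad/s.
Step 2 — Component impedances:
  Z1: Z = 1/(jωC) = -j/(ω·C) = 0 - j184.7 Ω
  Z2: Z = 1/(jωC) = -j/(ω·C) = 0 - j2831 Ω
  Z3: Z = R = 393 Ω
Step 3 — With the output port shorted to ground, the output series arm Z2 runs from the junction to ground; the shunt arm Z3 also runs from the junction to ground. They appear in parallel: Z3 || Z2 = 385.6 - j53.52 Ω.
Step 4 — Series with input arm Z1: Z_in = Z1 + (Z3 || Z2) = 385.6 - j238.2 Ω = 453.2∠-31.7° Ω.
Step 5 — Source phasor: V = 5.04∠122.2° V = -2.686 + j4.265 V.
Step 6 — Ohm's law: I = V / Z_total = (-2.686 + j4.265) / (385.6 - j238.2) = -0.009987 + j0.004891 A.
Step 7 — Convert to polar: |I| = 0.01112 A, ∠I = 153.9°.

I = 0.01112∠153.9° A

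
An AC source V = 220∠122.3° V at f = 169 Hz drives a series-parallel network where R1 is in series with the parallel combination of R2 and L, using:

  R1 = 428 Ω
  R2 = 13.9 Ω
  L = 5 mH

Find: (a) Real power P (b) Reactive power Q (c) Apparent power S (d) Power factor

Step 1 — Angular frequency: ω = 2π·f = 2π·169 = 1062 rad/s.
Step 2 — Component impedances:
  R1: Z = R = 428 Ω
  R2: Z = R = 13.9 Ω
  L: Z = jωL = j·1062·0.005 = 0 + j5.309 Ω
Step 3 — Parallel branch: R2 || L = 1/(1/R2 + 1/L) = 1.77 + j4.633 Ω.
Step 4 — Series with R1: Z_total = R1 + (R2 || L) = 429.8 + j4.633 Ω = 429.8∠0.6° Ω.
Step 5 — Source phasor: V = 220∠122.3° V = -117.6 + j186 V.
Step 6 — Current: I = V / Z = -0.2688 + j0.4356 A = 0.5119∠121.7° A.
Step 7 — Complex power: S = V·I* = 112.6 + j1.214 VA.
Step 8 — Real power: P = Re(S) = 112.6 W.
Step 9 — Reactive power: Q = Im(S) = 1.214 VAR.
Step 10 — Apparent power: |S| = 112.6 VA.
Step 11 — Power factor: PF = P/|S| = 0.9999 (lagging).

(a) P = 112.6 W  (b) Q = 1.214 VAR  (c) S = 112.6 VA  (d) PF = 0.9999 (lagging)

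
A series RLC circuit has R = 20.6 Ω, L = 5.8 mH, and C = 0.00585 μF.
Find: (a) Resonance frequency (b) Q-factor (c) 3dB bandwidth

Step 1 — Resonance: ω₀ = 1/√(LC) = 1/√(0.0058·5.85e-09) = 1.717e+05 rad/s.
Step 2 — f₀ = ω₀/(2π) = 2.732e+04 Hz.
Step 3 — Series Q: Q = ω₀L/R = 1.717e+05·0.0058/20.6 = 48.34.
Step 4 — Bandwidth: Δω = ω₀/Q = 3552 rad/s; BW = Δω/(2π) = 565.3 Hz.

(a) f₀ = 2.732e+04 Hz  (b) Q = 48.34  (c) BW = 565.3 Hz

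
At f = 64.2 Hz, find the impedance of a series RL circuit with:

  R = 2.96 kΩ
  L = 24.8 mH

Step 1 — Angular frequency: ω = 2π·f = 2π·64.2 = 403.4 rad/s.
Step 2 — Component impedances:
  R: Z = R = 2960 Ω
  L: Z = jωL = j·403.4·0.0248 = 0 + j10 Ω
Step 3 — Series combination: Z_total = R + L = 2960 + j10 Ω = 2960∠0.2° Ω.

Z = 2960 + j10 Ω = 2960∠0.2° Ω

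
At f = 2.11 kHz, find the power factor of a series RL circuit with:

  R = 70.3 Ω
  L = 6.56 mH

Step 1 — Angular frequency: ω = 2π·f = 2π·2110 = 1.326e+04 rad/s.
Step 2 — Component impedances:
  R: Z = R = 70.3 Ω
  L: Z = jωL = j·1.326e+04·0.00656 = 0 + j86.97 Ω
Step 3 — Series combination: Z_total = R + L = 70.3 + j86.97 Ω = 111.8∠51.1° Ω.
Step 4 — Power factor: PF = cos(φ) = Re(Z)/|Z| = 70.3/111.83 = 0.6286.
Step 5 — Type: Im(Z) = 86.97 ⇒ lagging (phase φ = 51.1°).

PF = 0.6286 (lagging, φ = 51.1°)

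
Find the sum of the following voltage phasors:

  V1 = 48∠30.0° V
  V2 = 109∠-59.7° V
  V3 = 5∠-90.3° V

Step 1 — Convert each phasor to rectangular form:
  V1 = 48·(cos(30.0°) + j·sin(30.0°)) = 41.57 + j24 V
  V2 = 109·(cos(-59.7°) + j·sin(-59.7°)) = 54.99 - j94.11 V
  V3 = 5·(cos(-90.3°) + j·sin(-90.3°)) = -0.02618 - j5 V
Step 2 — Sum components: V_total = 96.54 - j75.11 V.
Step 3 — Convert to polar: |V_total| = 122.3 V, ∠V_total = -37.9°.

V_total = 122.3∠-37.9° V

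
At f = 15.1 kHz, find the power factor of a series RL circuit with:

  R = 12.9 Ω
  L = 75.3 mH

Step 1 — Angular frequency: ω = 2π·f = 2π·1.51e+04 = 9.488e+04 rad/s.
Step 2 — Component impedances:
  R: Z = R = 12.9 Ω
  L: Z = jωL = j·9.488e+04·0.0753 = 0 + j7144 Ω
Step 3 — Series combination: Z_total = R + L = 12.9 + j7144 Ω = 7144∠89.9° Ω.
Step 4 — Power factor: PF = cos(φ) = Re(Z)/|Z| = 12.9/7144 = 0.001806.
Step 5 — Type: Im(Z) = 7144 ⇒ lagging (phase φ = 89.9°).

PF = 0.001806 (lagging, φ = 89.9°)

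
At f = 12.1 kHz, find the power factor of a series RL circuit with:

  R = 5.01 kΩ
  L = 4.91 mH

Step 1 — Angular frequency: ω = 2π·f = 2π·1.21e+04 = 7.603e+04 rad/s.
Step 2 — Component impedances:
  R: Z = R = 5010 Ω
  L: Z = jωL = j·7.603e+04·0.00491 = 0 + j373.3 Ω
Step 3 — Series combination: Z_total = R + L = 5010 + j373.3 Ω = 5024∠4.3° Ω.
Step 4 — Power factor: PF = cos(φ) = Re(Z)/|Z| = 5010/5024 = 0.9972.
Step 5 — Type: Im(Z) = 373.3 ⇒ lagging (phase φ = 4.3°).

PF = 0.9972 (lagging, φ = 4.3°)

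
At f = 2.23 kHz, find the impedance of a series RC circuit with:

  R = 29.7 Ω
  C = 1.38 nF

Step 1 — Angular frequency: ω = 2π·f = 2π·2230 = 1.401e+04 rad/s.
Step 2 — Component impedances:
  R: Z = R = 29.7 Ω
  C: Z = 1/(jωC) = -j/(ω·C) = 0 - j5.172e+04 Ω
Step 3 — Series combination: Z_total = R + C = 29.7 - j5.172e+04 Ω = 5.172e+04∠-90.0° Ω.

Z = 29.7 - j5.172e+04 Ω = 5.172e+04∠-90.0° Ω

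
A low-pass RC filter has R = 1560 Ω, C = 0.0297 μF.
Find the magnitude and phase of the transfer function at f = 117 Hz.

Step 1 — Angular frequency: ω = 2π·117 = 735.1 rad/s.
Step 2 — Transfer function: H(jω) = 1/(1 + jωRC).
Step 3 — Denominator: 1 + jωRC = 1 + j·735.1·1560·2.97e-08 = 1 + j0.03406.
Step 4 — H = 0.9988 - j0.03402.
Step 5 — Magnitude: |H| = 0.9994 (-0.0 dB); phase: φ = -2.0°.

|H| = 0.9994 (-0.0 dB), φ = -2.0°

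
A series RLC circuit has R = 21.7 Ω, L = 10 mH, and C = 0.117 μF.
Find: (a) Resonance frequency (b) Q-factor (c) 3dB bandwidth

Step 1 — Resonance: ω₀ = 1/√(LC) = 1/√(0.01·1.17e-07) = 2.924e+04 rad/s.
Step 2 — f₀ = ω₀/(2π) = 4653 Hz.
Step 3 — Series Q: Q = ω₀L/R = 2.924e+04·0.01/21.7 = 13.47.
Step 4 — Bandwidth: Δω = ω₀/Q = 2170 rad/s; BW = Δω/(2π) = 345.4 Hz.

(a) f₀ = 4653 Hz  (b) Q = 13.47  (c) BW = 345.4 Hz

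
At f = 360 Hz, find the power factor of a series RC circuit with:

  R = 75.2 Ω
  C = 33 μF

Step 1 — Angular frequency: ω = 2π·f = 2π·360 = 2262 rad/s.
Step 2 — Component impedances:
  R: Z = R = 75.2 Ω
  C: Z = 1/(jωC) = -j/(ω·C) = 0 - j13.4 Ω
Step 3 — Series combination: Z_total = R + C = 75.2 - j13.4 Ω = 76.38∠-10.1° Ω.
Step 4 — Power factor: PF = cos(φ) = Re(Z)/|Z| = 75.2/76.384 = 0.9845.
Step 5 — Type: Im(Z) = -13.4 ⇒ leading (phase φ = -10.1°).

PF = 0.9845 (leading, φ = -10.1°)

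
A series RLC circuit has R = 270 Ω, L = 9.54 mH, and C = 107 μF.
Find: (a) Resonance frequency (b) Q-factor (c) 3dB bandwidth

Step 1 — Resonance: ω₀ = 1/√(LC) = 1/√(0.00954·0.000107) = 989.8 rad/s.
Step 2 — f₀ = ω₀/(2π) = 157.5 Hz.
Step 3 — Series Q: Q = ω₀L/R = 989.8·0.00954/270 = 0.03497.
Step 4 — Bandwidth: Δω = ω₀/Q = 2.83e+04 rad/s; BW = Δω/(2π) = 4504 Hz.

(a) f₀ = 157.5 Hz  (b) Q = 0.03497  (c) BW = 4504 Hz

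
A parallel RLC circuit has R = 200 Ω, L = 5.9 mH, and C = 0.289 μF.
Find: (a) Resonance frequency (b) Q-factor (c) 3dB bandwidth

Step 1 — Resonance: ω₀ = 1/√(LC) = 1/√(0.0059·2.89e-07) = 2.422e+04 rad/s.
Step 2 — f₀ = ω₀/(2π) = 3854 Hz.
Step 3 — Parallel Q: Q = R/(ω₀L) = 200/(2.422e+04·0.0059) = 1.4.
Step 4 — Bandwidth: Δω = ω₀/Q = 1.73e+04 rad/s; BW = Δω/(2π) = 2754 Hz.

(a) f₀ = 3854 Hz  (b) Q = 1.4  (c) BW = 2754 Hz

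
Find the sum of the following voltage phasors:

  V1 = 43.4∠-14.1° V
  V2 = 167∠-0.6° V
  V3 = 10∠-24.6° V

Step 1 — Convert each phasor to rectangular form:
  V1 = 43.4·(cos(-14.1°) + j·sin(-14.1°)) = 42.09 - j10.57 V
  V2 = 167·(cos(-0.6°) + j·sin(-0.6°)) = 167 - j1.749 V
  V3 = 10·(cos(-24.6°) + j·sin(-24.6°)) = 9.092 - j4.163 V
Step 2 — Sum components: V_total = 218.2 - j16.48 V.
Step 3 — Convert to polar: |V_total| = 218.8 V, ∠V_total = -4.3°.

V_total = 218.8∠-4.3° V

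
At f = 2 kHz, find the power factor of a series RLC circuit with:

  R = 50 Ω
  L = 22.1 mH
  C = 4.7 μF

Step 1 — Angular frequency: ω = 2π·f = 2π·2000 = 1.257e+04 rad/s.
Step 2 — Component impedances:
  R: Z = R = 50 Ω
  L: Z = jωL = j·1.257e+04·0.0221 = 0 + j277.7 Ω
  C: Z = 1/(jωC) = -j/(ω·C) = 0 - j16.93 Ω
Step 3 — Series combination: Z_total = R + L + C = 50 + j260.8 Ω = 265.5∠79.1° Ω.
Step 4 — Power factor: PF = cos(φ) = Re(Z)/|Z| = 50/265.5 = 0.1883.
Step 5 — Type: Im(Z) = 260.8 ⇒ lagging (phase φ = 79.1°).

PF = 0.1883 (lagging, φ = 79.1°)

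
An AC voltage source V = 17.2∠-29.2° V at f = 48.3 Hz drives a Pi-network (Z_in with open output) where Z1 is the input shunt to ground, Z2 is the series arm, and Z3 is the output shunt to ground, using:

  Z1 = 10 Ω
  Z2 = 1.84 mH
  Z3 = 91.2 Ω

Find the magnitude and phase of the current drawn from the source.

Step 1 — Angular frequency: ω = 2π·f = 2π·48.3 = 303.5 rad/s.
Step 2 — Component impedances:
  Z1: Z = R = 10 Ω
  Z2: Z = jωL = j·303.5·0.00184 = 0 + j0.5584 Ω
  Z3: Z = R = 91.2 Ω
Step 3 — With open output, the series arm Z2 and the output shunt Z3 appear in series to ground: Z2 + Z3 = 91.2 + j0.5584 Ω.
Step 4 — Parallel with input shunt Z1: Z_in = Z1 || (Z2 + Z3) = 9.012 + j0.005452 Ω = 9.012∠0.0° Ω.
Step 5 — Source phasor: V = 17.2∠-29.2° V = 15.01 - j8.391 V.
Step 6 — Ohm's law: I = V / Z_total = (15.01 - j8.391) / (9.012 + j0.005452) = 1.665 - j0.9321 A.
Step 7 — Convert to polar: |I| = 1.909 A, ∠I = -29.2°.

I = 1.909∠-29.2° A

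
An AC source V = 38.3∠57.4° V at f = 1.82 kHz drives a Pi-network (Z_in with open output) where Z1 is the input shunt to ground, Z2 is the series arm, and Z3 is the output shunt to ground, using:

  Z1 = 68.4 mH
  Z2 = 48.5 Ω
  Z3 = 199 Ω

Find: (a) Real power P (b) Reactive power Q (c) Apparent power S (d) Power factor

Step 1 — Angular frequency: ω = 2π·f = 2π·1820 = 1.144e+04 rad/s.
Step 2 — Component impedances:
  Z1: Z = jωL = j·1.144e+04·0.0684 = 0 + j782.2 Ω
  Z2: Z = R = 48.5 Ω
  Z3: Z = R = 199 Ω
Step 3 — With open output, the series arm Z2 and the output shunt Z3 appear in series to ground: Z2 + Z3 = 247.5 Ω.
Step 4 — Parallel with input shunt Z1: Z_in = Z1 || (Z2 + Z3) = 225 + j71.19 Ω = 236∠17.6° Ω.
Step 5 — Source phasor: V = 38.3∠57.4° V = 20.63 + j32.27 V.
Step 6 — Current: I = V / Z = 0.1246 + j0.104 A = 0.1623∠39.8° A.
Step 7 — Complex power: S = V·I* = 5.927 + j1.875 VA.
Step 8 — Real power: P = Re(S) = 5.927 W.
Step 9 — Reactive power: Q = Im(S) = 1.875 VAR.
Step 10 — Apparent power: |S| = 6.216 VA.
Step 11 — Power factor: PF = P/|S| = 0.9534 (lagging).

(a) P = 5.927 W  (b) Q = 1.875 VAR  (c) S = 6.216 VA  (d) PF = 0.9534 (lagging)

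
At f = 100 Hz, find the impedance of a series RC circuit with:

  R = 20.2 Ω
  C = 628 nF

Step 1 — Angular frequency: ω = 2π·f = 2π·100 = 628.3 rad/s.
Step 2 — Component impedances:
  R: Z = R = 20.2 Ω
  C: Z = 1/(jωC) = -j/(ω·C) = 0 - j2534 Ω
Step 3 — Series combination: Z_total = R + C = 20.2 - j2534 Ω = 2534∠-89.5° Ω.

Z = 20.2 - j2534 Ω = 2534∠-89.5° Ω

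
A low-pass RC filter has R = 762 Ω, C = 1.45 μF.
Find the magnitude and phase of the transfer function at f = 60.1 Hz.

Step 1 — Angular frequency: ω = 2π·60.1 = 377.6 rad/s.
Step 2 — Transfer function: H(jω) = 1/(1 + jωRC).
Step 3 — Denominator: 1 + jωRC = 1 + j·377.6·762·1.45e-06 = 1 + j0.4172.
Step 4 — H = 0.8517 - j0.3554.
Step 5 — Magnitude: |H| = 0.9229 (-0.7 dB); phase: φ = -22.6°.

|H| = 0.9229 (-0.7 dB), φ = -22.6°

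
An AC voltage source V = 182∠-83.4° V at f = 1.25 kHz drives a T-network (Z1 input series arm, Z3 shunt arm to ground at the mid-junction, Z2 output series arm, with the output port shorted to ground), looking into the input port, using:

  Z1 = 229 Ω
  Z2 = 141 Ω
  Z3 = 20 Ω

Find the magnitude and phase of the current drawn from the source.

Step 1 — Angular frequency: ω = 2π·f = 2π·1250 = 7854 rad/s.
Step 2 — Component impedances:
  Z1: Z = R = 229 Ω
  Z2: Z = R = 141 Ω
  Z3: Z = R = 20 Ω
Step 3 — With the output port shorted to ground, the output series arm Z2 runs from the junction to ground; the shunt arm Z3 also runs from the junction to ground. They appear in parallel: Z3 || Z2 = 17.52 Ω.
Step 4 — Series with input arm Z1: Z_in = Z1 + (Z3 || Z2) = 246.5 Ω = 246.5∠0.0° Ω.
Step 5 — Source phasor: V = 182∠-83.4° V = 20.92 - j180.8 V.
Step 6 — Ohm's law: I = V / Z_total = (20.92 - j180.8) / (246.5) = 0.08486 - j0.7334 A.
Step 7 — Convert to polar: |I| = 0.7383 A, ∠I = -83.4°.

I = 0.7383∠-83.4° A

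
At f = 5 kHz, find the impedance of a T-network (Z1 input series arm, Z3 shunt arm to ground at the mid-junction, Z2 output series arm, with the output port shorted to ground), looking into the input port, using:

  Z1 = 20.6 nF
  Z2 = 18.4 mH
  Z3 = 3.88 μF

Step 1 — Angular frequency: ω = 2π·f = 2π·5000 = 3.142e+04 rad/s.
Step 2 — Component impedances:
  Z1: Z = 1/(jωC) = -j/(ω·C) = 0 - j1545 Ω
  Z2: Z = jωL = j·3.142e+04·0.0184 = 0 + j578.1 Ω
  Z3: Z = 1/(jωC) = -j/(ω·C) = 0 - j8.204 Ω
Step 3 — With the output port shorted to ground, the output series arm Z2 runs from the junction to ground; the shunt arm Z3 also runs from the junction to ground. They appear in parallel: Z3 || Z2 = 0 - j8.322 Ω.
Step 4 — Series with input arm Z1: Z_in = Z1 + (Z3 || Z2) = 0 - j1554 Ω = 1554∠-90.0° Ω.

Z = 0 - j1554 Ω = 1554∠-90.0° Ω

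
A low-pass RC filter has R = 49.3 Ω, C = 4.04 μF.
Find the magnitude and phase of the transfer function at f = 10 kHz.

Step 1 — Angular frequency: ω = 2π·1e+04 = 6.283e+04 rad/s.
Step 2 — Transfer function: H(jω) = 1/(1 + jωRC).
Step 3 — Denominator: 1 + jωRC = 1 + j·6.283e+04·49.3·4.04e-06 = 1 + j12.51.
Step 4 — H = 0.006345 - j0.0794.
Step 5 — Magnitude: |H| = 0.07965 (-22.0 dB); phase: φ = -85.4°.

|H| = 0.07965 (-22.0 dB), φ = -85.4°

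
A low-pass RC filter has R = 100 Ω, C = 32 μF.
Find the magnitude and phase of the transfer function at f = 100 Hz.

Step 1 — Angular frequency: ω = 2π·100 = 628.3 rad/s.
Step 2 — Transfer function: H(jω) = 1/(1 + jωRC).
Step 3 — Denominator: 1 + jωRC = 1 + j·628.3·100·3.2e-05 = 1 + j2.011.
Step 4 — H = 0.1983 - j0.3987.
Step 5 — Magnitude: |H| = 0.4453 (-7.0 dB); phase: φ = -63.6°.

|H| = 0.4453 (-7.0 dB), φ = -63.6°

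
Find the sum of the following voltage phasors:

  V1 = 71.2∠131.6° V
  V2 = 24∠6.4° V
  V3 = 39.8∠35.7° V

Step 1 — Convert each phasor to rectangular form:
  V1 = 71.2·(cos(131.6°) + j·sin(131.6°)) = -47.27 + j53.24 V
  V2 = 24·(cos(6.4°) + j·sin(6.4°)) = 23.85 + j2.675 V
  V3 = 39.8·(cos(35.7°) + j·sin(35.7°)) = 32.32 + j23.22 V
Step 2 — Sum components: V_total = 8.9 + j79.14 V.
Step 3 — Convert to polar: |V_total| = 79.64 V, ∠V_total = 83.6°.

V_total = 79.64∠83.6° V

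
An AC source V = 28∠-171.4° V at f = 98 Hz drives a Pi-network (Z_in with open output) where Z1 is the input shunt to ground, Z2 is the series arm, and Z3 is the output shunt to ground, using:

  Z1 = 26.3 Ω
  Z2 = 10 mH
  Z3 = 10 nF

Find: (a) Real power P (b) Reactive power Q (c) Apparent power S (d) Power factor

Step 1 — Angular frequency: ω = 2π·f = 2π·98 = 615.8 rad/s.
Step 2 — Component impedances:
  Z1: Z = R = 26.3 Ω
  Z2: Z = jωL = j·615.8·0.01 = 0 + j6.158 Ω
  Z3: Z = 1/(jωC) = -j/(ω·C) = 0 - j1.624e+05 Ω
Step 3 — With open output, the series arm Z2 and the output shunt Z3 appear in series to ground: Z2 + Z3 = 0 - j1.624e+05 Ω.
Step 4 — Parallel with input shunt Z1: Z_in = Z1 || (Z2 + Z3) = 26.3 - j0.004259 Ω = 26.3∠-0.0° Ω.
Step 5 — Source phasor: V = 28∠-171.4° V = -27.69 - j4.187 V.
Step 6 — Current: I = V / Z = -1.053 - j0.1594 A = 1.065∠-171.4° A.
Step 7 — Complex power: S = V·I* = 29.81 - j0.004828 VA.
Step 8 — Real power: P = Re(S) = 29.81 W.
Step 9 — Reactive power: Q = Im(S) = -0.004828 VAR.
Step 10 — Apparent power: |S| = 29.81 VA.
Step 11 — Power factor: PF = P/|S| = 1 (leading).

(a) P = 29.81 W  (b) Q = -0.004828 VAR  (c) S = 29.81 VA  (d) PF = 1 (leading)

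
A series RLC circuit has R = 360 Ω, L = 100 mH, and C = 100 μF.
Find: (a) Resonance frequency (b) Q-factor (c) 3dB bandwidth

Step 1 — Resonance: ω₀ = 1/√(LC) = 1/√(0.1·0.0001) = 316.2 rad/s.
Step 2 — f₀ = ω₀/(2π) = 50.33 Hz.
Step 3 — Series Q: Q = ω₀L/R = 316.2·0.1/360 = 0.08784.
Step 4 — Bandwidth: Δω = ω₀/Q = 3600 rad/s; BW = Δω/(2π) = 573 Hz.

(a) f₀ = 50.33 Hz  (b) Q = 0.08784  (c) BW = 573 Hz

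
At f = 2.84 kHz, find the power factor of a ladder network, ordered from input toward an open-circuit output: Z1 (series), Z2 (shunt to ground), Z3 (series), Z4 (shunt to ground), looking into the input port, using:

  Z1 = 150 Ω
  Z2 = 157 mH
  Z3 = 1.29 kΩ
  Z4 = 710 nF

Step 1 — Angular frequency: ω = 2π·f = 2π·2840 = 1.784e+04 rad/s.
Step 2 — Component impedances:
  Z1: Z = R = 150 Ω
  Z2: Z = jωL = j·1.784e+04·0.157 = 0 + j2802 Ω
  Z3: Z = R = 1290 Ω
  Z4: Z = 1/(jωC) = -j/(ω·C) = 0 - j78.93 Ω
Step 3 — Ladder network (open output): work backward from the far end, alternating series and parallel combinations. Z_in = 1265 + j447.3 Ω = 1342∠19.5° Ω.
Step 4 — Power factor: PF = cos(φ) = Re(Z)/|Z| = 1265.46/1342.19 = 0.9428.
Step 5 — Type: Im(Z) = 447.3 ⇒ lagging (phase φ = 19.5°).

PF = 0.9428 (lagging, φ = 19.5°)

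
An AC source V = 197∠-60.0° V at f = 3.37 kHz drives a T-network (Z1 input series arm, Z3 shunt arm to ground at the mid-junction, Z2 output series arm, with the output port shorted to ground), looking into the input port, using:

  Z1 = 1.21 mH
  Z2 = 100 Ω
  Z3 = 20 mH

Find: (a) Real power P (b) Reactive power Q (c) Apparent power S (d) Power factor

Step 1 — Angular frequency: ω = 2π·f = 2π·3370 = 2.117e+04 rad/s.
Step 2 — Component impedances:
  Z1: Z = jωL = j·2.117e+04·0.00121 = 0 + j25.62 Ω
  Z2: Z = R = 100 Ω
  Z3: Z = jωL = j·2.117e+04·0.02 = 0 + j423.5 Ω
Step 3 — With the output port shorted to ground, the output series arm Z2 runs from the junction to ground; the shunt arm Z3 also runs from the junction to ground. They appear in parallel: Z3 || Z2 = 94.72 + j22.37 Ω.
Step 4 — Series with input arm Z1: Z_in = Z1 + (Z3 || Z2) = 94.72 + j47.99 Ω = 106.2∠26.9° Ω.
Step 5 — Source phasor: V = 197∠-60.0° V = 98.5 - j170.6 V.
Step 6 — Current: I = V / Z = 0.1014 - j1.853 A = 1.855∠-86.9° A.
Step 7 — Complex power: S = V·I* = 326 + j165.2 VA.
Step 8 — Real power: P = Re(S) = 326 W.
Step 9 — Reactive power: Q = Im(S) = 165.2 VAR.
Step 10 — Apparent power: |S| = 365.5 VA.
Step 11 — Power factor: PF = P/|S| = 0.892 (lagging).

(a) P = 326 W  (b) Q = 165.2 VAR  (c) S = 365.5 VA  (d) PF = 0.892 (lagging)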